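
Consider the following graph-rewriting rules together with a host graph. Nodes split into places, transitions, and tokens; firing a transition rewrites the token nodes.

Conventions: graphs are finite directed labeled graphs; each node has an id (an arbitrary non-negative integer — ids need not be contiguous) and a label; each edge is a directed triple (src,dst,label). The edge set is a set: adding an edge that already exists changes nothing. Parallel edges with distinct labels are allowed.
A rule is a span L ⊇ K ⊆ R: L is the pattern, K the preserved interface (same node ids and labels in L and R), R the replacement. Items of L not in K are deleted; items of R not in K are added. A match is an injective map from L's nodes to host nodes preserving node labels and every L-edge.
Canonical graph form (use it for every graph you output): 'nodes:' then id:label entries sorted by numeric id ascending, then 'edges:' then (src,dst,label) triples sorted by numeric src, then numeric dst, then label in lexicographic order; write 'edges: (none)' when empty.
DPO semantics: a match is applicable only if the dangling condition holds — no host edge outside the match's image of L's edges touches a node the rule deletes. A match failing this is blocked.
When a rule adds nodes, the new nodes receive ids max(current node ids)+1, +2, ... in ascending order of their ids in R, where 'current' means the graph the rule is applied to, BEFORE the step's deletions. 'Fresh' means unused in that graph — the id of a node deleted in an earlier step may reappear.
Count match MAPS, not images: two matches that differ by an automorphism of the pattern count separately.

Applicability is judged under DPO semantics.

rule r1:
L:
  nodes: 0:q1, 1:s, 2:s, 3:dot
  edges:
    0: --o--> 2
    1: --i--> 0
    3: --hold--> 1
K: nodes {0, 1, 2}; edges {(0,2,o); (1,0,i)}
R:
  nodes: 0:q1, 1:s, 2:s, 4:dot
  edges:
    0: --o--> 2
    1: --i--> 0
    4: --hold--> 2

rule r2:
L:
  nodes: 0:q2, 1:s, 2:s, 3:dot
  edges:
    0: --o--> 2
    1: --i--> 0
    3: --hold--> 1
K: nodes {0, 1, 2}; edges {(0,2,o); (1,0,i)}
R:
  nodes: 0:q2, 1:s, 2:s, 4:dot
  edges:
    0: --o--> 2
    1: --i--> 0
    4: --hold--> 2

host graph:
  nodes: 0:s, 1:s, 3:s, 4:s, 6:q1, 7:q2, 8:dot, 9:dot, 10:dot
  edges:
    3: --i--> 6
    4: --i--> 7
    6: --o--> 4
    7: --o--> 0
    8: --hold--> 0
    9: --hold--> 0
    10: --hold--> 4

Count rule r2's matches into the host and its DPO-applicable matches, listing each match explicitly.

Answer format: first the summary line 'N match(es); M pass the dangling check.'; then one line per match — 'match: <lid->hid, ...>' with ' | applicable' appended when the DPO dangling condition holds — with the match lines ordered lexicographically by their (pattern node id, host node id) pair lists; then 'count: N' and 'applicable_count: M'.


1 match(es); 1 pass the dangling check.
match: 0->7, 1->4, 2->0, 3->10 | applicable
count: 1
applicable_count: 1


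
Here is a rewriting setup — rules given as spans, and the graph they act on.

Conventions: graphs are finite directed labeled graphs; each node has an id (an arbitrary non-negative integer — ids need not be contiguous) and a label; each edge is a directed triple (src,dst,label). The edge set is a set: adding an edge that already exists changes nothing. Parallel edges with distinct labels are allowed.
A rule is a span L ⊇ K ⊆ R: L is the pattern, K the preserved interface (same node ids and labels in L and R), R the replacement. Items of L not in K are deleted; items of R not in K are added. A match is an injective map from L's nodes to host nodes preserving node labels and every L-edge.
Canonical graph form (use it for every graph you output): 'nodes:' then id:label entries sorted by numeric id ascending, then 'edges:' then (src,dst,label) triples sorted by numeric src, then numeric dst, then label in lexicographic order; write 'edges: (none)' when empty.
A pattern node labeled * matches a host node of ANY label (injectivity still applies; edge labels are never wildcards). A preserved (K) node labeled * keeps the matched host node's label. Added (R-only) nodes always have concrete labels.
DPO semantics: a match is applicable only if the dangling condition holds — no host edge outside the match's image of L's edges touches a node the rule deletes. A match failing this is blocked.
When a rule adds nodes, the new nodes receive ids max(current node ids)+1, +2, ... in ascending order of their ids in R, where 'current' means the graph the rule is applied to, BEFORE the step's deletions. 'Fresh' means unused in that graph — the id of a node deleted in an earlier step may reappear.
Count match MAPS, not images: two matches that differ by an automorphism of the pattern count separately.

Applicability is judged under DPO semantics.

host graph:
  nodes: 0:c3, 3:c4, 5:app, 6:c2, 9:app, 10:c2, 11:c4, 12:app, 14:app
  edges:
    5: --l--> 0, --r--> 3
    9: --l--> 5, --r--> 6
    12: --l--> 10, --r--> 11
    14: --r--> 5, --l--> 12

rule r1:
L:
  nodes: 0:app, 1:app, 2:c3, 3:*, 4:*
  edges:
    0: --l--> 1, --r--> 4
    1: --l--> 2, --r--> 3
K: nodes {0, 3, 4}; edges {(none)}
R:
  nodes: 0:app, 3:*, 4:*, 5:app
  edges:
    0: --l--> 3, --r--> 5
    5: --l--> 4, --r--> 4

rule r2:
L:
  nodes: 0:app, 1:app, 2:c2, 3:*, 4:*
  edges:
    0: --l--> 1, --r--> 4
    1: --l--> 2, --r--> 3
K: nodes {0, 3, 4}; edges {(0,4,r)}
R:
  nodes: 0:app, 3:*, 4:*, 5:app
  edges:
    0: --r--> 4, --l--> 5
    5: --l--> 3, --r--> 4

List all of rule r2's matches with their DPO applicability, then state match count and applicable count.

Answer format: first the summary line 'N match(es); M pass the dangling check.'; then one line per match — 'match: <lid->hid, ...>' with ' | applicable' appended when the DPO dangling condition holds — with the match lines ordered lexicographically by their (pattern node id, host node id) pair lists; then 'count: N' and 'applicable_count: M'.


1 match(es); 1 pass the dangling check.
match: 0->14, 1->12, 2->10, 3->11, 4->5 | applicable
count: 1
applicable_count: 1


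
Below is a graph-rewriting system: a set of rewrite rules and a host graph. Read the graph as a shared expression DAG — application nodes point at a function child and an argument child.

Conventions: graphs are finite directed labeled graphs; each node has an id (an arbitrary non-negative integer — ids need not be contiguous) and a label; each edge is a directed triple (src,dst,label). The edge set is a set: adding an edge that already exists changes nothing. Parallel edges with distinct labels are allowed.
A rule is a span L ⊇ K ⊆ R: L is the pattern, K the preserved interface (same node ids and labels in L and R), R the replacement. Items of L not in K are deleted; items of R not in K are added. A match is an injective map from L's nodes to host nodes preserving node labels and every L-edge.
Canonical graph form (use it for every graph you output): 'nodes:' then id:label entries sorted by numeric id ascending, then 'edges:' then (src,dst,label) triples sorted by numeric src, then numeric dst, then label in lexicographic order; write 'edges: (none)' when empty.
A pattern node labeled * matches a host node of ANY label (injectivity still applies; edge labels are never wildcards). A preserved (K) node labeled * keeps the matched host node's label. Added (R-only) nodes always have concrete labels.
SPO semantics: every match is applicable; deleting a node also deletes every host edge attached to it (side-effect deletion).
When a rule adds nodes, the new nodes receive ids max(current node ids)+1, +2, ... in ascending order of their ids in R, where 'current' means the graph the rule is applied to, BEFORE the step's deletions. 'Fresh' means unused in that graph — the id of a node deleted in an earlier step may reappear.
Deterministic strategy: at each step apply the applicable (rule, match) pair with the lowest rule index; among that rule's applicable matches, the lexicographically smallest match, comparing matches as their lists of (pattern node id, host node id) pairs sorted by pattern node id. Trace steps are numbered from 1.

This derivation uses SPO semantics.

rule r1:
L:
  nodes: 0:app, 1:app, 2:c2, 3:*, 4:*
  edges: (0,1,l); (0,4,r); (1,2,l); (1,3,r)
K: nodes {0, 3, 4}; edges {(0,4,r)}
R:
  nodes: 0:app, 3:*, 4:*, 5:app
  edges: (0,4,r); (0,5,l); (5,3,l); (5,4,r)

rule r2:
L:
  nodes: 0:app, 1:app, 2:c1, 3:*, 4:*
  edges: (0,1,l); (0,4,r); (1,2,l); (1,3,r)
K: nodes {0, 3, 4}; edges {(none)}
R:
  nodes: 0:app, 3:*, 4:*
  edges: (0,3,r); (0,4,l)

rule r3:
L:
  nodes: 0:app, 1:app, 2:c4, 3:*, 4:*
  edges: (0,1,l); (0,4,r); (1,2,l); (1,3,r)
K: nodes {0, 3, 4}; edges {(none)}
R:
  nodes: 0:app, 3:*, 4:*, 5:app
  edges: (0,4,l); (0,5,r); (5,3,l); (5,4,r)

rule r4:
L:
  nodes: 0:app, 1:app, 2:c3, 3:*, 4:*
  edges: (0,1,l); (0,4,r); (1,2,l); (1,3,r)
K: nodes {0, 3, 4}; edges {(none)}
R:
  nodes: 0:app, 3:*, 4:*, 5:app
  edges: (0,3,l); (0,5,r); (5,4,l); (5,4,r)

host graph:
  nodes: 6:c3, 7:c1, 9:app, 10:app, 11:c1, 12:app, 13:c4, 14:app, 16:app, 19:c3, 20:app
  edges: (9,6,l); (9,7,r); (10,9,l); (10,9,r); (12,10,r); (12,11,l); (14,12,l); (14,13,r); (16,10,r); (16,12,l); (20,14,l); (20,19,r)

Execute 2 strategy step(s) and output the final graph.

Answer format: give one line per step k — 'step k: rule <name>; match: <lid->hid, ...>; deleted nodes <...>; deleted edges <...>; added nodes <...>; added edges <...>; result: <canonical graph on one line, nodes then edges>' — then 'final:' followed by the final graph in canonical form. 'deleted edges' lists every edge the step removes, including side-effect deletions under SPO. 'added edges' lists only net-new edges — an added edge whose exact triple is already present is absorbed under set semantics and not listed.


step 1: rule r2; match: 0->14, 1->12, 2->11, 3->10, 4->13; deleted nodes 11, 12; deleted edges (12,10,r); (12,11,l); (14,12,l); (14,13,r); (16,12,l); added nodes (none); added edges (14,10,r); (14,13,l); result: nodes: 6:c3, 7:c1, 9:app, 10:app, 13:c4, 14:app, 16:app, 19:c3, 20:app edges: (9,6,l); (9,7,r); (10,9,l); (10,9,r); (14,10,r); (14,13,l); (16,10,r); (20,14,l); (20,19,r)
step 2: rule r3; match: 0->20, 1->14, 2->13, 3->10, 4->19; deleted nodes 13, 14; deleted edges (14,10,r); (14,13,l); (20,14,l); (20,19,r); added nodes 21; added edges (20,19,l); (20,21,r); (21,10,l); (21,19,r); result: nodes: 6:c3, 7:c1, 9:app, 10:app, 16:app, 19:c3, 20:app, 21:app edges: (9,6,l); (9,7,r); (10,9,l); (10,9,r); (16,10,r); (20,19,l); (20,21,r); (21,10,l); (21,19,r)
final:
nodes: 6:c3, 7:c1, 9:app, 10:app, 16:app, 19:c3, 20:app, 21:app
edges: (9,6,l); (9,7,r); (10,9,l); (10,9,r); (16,10,r); (20,19,l); (20,21,r); (21,10,l); (21,19,r)


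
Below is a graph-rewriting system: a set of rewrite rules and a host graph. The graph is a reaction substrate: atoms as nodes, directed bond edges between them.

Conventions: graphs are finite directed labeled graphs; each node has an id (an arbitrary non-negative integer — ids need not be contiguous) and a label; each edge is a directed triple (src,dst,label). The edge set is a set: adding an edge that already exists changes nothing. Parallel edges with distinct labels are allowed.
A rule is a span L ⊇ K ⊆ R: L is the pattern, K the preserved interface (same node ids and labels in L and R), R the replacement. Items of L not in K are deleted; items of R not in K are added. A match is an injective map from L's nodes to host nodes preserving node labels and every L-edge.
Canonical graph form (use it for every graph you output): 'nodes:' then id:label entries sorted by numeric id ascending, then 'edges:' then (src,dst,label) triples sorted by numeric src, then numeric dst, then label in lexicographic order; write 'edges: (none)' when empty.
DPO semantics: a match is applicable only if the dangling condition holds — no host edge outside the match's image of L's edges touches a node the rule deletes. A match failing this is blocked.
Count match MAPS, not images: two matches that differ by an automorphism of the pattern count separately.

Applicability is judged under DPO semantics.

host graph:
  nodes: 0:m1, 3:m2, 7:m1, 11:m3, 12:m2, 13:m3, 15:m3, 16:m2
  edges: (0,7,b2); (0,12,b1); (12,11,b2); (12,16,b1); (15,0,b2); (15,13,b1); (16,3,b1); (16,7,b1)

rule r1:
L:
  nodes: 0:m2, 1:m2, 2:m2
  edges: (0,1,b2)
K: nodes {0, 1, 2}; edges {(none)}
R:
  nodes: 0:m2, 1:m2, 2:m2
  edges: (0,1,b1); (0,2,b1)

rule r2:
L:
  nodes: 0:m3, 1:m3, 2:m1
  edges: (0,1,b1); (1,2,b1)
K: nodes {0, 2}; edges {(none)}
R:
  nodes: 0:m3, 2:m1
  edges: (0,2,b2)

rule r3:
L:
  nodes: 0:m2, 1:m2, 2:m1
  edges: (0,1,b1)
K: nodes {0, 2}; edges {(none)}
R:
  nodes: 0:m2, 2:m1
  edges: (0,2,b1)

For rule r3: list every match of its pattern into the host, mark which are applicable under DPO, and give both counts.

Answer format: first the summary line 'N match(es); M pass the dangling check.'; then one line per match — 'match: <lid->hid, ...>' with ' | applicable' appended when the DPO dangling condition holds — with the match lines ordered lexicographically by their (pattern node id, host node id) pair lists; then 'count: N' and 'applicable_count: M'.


4 match(es); 2 pass the dangling check.
match: 0->12, 1->16, 2->0
match: 0->12, 1->16, 2->7
match: 0->16, 1->3, 2->0 | applicable
match: 0->16, 1->3, 2->7 | applicable
count: 4
applicable_count: 2


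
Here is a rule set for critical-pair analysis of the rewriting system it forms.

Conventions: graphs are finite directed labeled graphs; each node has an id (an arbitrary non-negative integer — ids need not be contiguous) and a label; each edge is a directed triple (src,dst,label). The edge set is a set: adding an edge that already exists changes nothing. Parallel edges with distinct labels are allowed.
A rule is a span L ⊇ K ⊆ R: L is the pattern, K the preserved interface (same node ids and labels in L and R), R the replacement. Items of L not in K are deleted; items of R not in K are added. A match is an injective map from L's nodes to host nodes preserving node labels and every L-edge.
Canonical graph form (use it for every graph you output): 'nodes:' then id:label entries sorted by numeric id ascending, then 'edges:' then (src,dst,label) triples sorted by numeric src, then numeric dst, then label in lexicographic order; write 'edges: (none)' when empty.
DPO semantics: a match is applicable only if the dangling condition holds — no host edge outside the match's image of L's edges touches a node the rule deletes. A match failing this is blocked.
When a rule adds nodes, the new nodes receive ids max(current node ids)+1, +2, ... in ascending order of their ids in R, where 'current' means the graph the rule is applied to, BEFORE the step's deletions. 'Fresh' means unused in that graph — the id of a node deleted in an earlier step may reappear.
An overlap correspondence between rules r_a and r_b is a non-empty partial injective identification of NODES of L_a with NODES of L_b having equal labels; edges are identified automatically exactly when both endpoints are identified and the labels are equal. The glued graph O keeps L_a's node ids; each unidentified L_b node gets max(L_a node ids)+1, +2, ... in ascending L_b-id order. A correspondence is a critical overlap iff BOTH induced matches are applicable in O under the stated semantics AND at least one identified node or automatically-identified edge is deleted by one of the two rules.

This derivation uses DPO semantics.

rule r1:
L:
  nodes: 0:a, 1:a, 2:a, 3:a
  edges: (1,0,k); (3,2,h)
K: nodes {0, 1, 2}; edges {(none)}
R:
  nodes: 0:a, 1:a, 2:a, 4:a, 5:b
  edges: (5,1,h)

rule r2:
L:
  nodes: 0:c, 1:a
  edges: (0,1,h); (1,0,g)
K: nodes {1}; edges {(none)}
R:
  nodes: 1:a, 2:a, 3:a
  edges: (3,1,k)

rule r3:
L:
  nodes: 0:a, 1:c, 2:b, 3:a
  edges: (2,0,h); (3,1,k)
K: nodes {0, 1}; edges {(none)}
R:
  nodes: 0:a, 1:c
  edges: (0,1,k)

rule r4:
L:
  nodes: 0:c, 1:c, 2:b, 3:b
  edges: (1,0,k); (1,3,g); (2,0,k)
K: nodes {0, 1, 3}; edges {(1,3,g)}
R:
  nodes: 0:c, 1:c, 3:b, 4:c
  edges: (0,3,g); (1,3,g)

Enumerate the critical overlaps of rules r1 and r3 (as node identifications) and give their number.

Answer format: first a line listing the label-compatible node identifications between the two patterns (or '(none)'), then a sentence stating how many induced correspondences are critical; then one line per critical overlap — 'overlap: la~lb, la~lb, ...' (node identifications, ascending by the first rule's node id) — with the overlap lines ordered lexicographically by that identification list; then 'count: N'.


label-compatible node identifications between L(r1) and L(r3): 0~0, 0~3, 1~0, 1~3, 2~0, 2~3, 3~0, 3~3
0 of the induced correspondences are critical overlaps of r1 and r3.
count: 0


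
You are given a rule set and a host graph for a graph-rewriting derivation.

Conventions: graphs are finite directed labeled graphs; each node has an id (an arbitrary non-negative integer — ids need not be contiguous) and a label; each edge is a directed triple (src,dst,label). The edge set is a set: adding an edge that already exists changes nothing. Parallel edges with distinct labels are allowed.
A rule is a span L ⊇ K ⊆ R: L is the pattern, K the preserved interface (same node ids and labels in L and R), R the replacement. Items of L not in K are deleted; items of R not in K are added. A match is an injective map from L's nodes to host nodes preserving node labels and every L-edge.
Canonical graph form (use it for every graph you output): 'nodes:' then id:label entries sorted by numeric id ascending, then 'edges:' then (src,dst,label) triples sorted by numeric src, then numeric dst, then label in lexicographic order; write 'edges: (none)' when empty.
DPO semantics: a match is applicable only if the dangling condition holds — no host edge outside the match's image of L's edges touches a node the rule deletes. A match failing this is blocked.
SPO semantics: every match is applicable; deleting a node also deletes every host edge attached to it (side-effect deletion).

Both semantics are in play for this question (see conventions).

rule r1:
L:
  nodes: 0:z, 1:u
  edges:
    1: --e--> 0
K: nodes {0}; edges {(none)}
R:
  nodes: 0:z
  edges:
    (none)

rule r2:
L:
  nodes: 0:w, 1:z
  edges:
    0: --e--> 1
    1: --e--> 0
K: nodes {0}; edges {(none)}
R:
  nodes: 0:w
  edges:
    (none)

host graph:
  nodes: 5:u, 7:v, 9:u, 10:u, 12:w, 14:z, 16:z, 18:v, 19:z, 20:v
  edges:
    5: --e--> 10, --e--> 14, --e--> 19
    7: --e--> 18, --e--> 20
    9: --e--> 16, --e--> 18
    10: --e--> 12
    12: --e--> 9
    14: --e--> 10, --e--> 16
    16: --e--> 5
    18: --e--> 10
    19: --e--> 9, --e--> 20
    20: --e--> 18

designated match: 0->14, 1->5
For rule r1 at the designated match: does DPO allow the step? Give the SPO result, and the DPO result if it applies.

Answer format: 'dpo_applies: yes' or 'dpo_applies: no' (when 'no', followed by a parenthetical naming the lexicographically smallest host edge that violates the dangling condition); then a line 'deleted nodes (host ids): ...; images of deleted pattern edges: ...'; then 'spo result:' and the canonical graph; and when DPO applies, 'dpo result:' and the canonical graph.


dpo_applies: no
(the rule deletes node 5, which keeps host edge (5,10,e) outside the match image — the dangling condition fails, DPO blocks; SPO proceeds and side-deletes such edges)
deleted nodes (host ids): 5; images of deleted pattern edges: (5,14,e)
spo result:
nodes: 7:v, 9:u, 10:u, 12:w, 14:z, 16:z, 18:v, 19:z, 20:v
edges: (7,18,e); (7,20,e); (9,16,e); (9,18,e); (10,12,e); (12,9,e); (14,10,e); (14,16,e); (18,10,e); (19,9,e); (19,20,e); (20,18,e)


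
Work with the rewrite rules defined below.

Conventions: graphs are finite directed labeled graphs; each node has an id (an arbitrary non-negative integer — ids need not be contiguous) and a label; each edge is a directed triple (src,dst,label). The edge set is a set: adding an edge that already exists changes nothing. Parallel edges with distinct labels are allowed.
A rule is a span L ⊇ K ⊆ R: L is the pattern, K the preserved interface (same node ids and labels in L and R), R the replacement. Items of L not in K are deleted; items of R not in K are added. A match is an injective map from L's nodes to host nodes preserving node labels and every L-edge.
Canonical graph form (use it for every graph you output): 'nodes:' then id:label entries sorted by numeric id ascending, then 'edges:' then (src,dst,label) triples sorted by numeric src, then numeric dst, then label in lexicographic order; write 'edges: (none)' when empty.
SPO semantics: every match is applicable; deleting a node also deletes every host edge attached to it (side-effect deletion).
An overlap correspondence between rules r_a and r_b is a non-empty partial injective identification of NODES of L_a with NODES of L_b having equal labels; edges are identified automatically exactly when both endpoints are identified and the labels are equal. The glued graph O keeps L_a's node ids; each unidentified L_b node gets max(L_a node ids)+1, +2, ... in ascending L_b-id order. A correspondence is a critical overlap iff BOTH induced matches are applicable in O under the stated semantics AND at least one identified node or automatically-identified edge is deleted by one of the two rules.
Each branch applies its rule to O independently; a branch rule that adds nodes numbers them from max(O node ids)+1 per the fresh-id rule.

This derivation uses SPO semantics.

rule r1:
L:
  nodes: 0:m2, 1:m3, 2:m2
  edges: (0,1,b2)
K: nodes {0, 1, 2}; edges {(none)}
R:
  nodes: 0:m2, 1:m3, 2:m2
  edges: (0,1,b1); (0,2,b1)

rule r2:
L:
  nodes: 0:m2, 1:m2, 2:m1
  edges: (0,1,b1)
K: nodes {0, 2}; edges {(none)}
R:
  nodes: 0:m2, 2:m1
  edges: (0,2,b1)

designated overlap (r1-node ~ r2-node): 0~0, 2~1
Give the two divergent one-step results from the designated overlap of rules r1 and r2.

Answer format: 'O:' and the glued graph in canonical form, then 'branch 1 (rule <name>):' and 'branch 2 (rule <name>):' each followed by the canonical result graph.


O:
nodes: 0:m2, 1:m3, 2:m2, 3:m1
edges: (0,1,b2); (0,2,b1)
branch 1 (rule r1):
nodes: 0:m2, 1:m3, 2:m2, 3:m1
edges: (0,1,b1); (0,2,b1)
branch 2 (rule r2):
nodes: 0:m2, 1:m3, 3:m1
edges: (0,1,b2); (0,3,b1)


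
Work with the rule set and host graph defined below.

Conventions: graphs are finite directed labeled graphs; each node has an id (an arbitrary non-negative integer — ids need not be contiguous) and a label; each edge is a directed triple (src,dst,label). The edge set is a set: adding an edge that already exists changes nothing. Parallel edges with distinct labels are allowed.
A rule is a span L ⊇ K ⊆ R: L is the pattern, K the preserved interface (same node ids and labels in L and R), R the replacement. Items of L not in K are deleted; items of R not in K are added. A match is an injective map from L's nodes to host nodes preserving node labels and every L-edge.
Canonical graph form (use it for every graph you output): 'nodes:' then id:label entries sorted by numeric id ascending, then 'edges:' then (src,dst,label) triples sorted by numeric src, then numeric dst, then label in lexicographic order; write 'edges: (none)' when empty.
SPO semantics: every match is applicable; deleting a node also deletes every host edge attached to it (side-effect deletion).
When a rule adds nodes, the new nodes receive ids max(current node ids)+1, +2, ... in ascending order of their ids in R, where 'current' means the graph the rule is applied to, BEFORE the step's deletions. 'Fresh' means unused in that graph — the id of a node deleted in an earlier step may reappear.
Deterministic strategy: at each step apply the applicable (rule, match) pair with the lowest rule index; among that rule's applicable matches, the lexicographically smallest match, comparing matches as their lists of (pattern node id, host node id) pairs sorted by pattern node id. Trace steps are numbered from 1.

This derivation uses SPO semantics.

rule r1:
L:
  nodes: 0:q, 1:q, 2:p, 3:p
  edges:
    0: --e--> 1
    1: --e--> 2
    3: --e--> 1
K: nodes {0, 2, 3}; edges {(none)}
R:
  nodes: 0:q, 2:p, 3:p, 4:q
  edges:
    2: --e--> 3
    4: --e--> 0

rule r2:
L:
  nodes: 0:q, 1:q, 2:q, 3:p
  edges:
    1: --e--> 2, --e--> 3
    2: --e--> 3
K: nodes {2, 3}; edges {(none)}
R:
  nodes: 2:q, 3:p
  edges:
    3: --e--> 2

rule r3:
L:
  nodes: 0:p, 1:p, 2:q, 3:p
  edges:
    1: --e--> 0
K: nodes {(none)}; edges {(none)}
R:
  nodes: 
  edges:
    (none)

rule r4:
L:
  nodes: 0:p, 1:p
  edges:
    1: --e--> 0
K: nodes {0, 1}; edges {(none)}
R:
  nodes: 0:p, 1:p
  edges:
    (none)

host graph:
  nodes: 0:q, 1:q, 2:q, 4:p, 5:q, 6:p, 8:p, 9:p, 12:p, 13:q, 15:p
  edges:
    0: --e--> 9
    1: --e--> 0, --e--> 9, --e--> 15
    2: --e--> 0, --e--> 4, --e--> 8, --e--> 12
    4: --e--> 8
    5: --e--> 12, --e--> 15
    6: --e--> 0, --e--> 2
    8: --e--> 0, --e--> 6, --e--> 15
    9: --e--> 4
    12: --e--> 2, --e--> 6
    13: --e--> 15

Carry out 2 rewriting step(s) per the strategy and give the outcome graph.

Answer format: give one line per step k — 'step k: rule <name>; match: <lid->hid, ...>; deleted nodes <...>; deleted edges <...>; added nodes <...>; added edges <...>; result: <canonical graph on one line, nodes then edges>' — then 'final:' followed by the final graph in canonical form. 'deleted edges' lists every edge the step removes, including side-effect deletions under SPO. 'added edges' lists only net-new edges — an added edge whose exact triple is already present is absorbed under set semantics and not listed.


step 1: rule r1; match: 0->1, 1->0, 2->9, 3->6; deleted nodes 0; deleted edges (0,9,e); (1,0,e); (2,0,e); (6,0,e); (8,0,e); added nodes 16; added edges (9,6,e); (16,1,e); result: nodes: 1:q, 2:q, 4:p, 5:q, 6:p, 8:p, 9:p, 12:p, 13:q, 15:p, 16:q edges: (1,9,e); (1,15,e); (2,4,e); (2,8,e); (2,12,e); (4,8,e); (5,12,e); (5,15,e); (6,2,e); (8,6,e); (8,15,e); (9,4,e); (9,6,e); (12,2,e); (12,6,e); (13,15,e); (16,1,e)
step 2: rule r3; match: 0->4, 1->9, 2->1, 3->6; deleted nodes 1, 4, 6, 9; deleted edges (1,9,e); (1,15,e); (2,4,e); (4,8,e); (6,2,e); (8,6,e); (9,4,e); (9,6,e); (12,6,e); (16,1,e); added nodes (none); added edges (none); result: nodes: 2:q, 5:q, 8:p, 12:p, 13:q, 15:p, 16:q edges: (2,8,e); (2,12,e); (5,12,e); (5,15,e); (8,15,e); (12,2,e); (13,15,e)
final:
nodes: 2:q, 5:q, 8:p, 12:p, 13:q, 15:p, 16:q
edges: (2,8,e); (2,12,e); (5,12,e); (5,15,e); (8,15,e); (12,2,e); (13,15,e)


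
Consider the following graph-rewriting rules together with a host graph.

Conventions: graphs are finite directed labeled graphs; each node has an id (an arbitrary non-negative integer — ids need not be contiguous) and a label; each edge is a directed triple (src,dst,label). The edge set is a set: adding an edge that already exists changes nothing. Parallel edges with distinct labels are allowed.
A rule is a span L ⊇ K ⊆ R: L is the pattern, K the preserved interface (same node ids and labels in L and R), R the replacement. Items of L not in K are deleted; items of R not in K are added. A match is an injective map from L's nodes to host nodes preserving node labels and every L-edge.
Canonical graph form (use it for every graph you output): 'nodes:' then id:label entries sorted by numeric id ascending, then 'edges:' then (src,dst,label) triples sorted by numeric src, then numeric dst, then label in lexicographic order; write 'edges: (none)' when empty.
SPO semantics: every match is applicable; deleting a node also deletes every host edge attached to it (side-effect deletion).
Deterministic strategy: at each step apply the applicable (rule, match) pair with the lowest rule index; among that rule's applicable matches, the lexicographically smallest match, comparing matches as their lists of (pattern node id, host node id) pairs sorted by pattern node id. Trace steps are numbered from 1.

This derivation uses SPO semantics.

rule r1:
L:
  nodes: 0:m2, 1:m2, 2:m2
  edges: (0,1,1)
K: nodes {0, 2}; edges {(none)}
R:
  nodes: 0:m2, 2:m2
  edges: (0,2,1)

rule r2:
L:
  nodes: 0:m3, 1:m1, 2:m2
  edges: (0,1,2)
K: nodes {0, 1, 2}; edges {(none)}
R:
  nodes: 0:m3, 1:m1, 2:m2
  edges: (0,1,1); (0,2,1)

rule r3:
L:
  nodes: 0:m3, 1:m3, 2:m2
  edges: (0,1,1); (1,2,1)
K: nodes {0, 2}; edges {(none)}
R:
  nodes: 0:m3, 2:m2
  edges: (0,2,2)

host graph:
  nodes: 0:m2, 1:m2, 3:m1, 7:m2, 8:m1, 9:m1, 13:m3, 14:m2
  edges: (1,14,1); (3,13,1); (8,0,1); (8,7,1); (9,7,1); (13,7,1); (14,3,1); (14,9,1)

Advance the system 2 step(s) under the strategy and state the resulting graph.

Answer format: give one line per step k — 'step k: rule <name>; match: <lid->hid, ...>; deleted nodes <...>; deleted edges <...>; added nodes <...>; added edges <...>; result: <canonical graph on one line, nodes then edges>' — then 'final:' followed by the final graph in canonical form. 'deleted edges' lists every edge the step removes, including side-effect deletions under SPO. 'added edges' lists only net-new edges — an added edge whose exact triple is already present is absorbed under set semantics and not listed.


step 1: rule r1; match: 0->1, 1->14, 2->0; deleted nodes 14; deleted edges (1,14,1); (14,3,1); (14,9,1); added nodes (none); added edges (1,0,1); result: nodes: 0:m2, 1:m2, 3:m1, 7:m2, 8:m1, 9:m1, 13:m3 edges: (1,0,1); (3,13,1); (8,0,1); (8,7,1); (9,7,1); (13,7,1)
step 2: rule r1; match: 0->1, 1->0, 2->7; deleted nodes 0; deleted edges (1,0,1); (8,0,1); added nodes (none); added edges (1,7,1); result: nodes: 1:m2, 3:m1, 7:m2, 8:m1, 9:m1, 13:m3 edges: (1,7,1); (3,13,1); (8,7,1); (9,7,1); (13,7,1)
final:
nodes: 1:m2, 3:m1, 7:m2, 8:m1, 9:m1, 13:m3
edges: (1,7,1); (3,13,1); (8,7,1); (9,7,1); (13,7,1)


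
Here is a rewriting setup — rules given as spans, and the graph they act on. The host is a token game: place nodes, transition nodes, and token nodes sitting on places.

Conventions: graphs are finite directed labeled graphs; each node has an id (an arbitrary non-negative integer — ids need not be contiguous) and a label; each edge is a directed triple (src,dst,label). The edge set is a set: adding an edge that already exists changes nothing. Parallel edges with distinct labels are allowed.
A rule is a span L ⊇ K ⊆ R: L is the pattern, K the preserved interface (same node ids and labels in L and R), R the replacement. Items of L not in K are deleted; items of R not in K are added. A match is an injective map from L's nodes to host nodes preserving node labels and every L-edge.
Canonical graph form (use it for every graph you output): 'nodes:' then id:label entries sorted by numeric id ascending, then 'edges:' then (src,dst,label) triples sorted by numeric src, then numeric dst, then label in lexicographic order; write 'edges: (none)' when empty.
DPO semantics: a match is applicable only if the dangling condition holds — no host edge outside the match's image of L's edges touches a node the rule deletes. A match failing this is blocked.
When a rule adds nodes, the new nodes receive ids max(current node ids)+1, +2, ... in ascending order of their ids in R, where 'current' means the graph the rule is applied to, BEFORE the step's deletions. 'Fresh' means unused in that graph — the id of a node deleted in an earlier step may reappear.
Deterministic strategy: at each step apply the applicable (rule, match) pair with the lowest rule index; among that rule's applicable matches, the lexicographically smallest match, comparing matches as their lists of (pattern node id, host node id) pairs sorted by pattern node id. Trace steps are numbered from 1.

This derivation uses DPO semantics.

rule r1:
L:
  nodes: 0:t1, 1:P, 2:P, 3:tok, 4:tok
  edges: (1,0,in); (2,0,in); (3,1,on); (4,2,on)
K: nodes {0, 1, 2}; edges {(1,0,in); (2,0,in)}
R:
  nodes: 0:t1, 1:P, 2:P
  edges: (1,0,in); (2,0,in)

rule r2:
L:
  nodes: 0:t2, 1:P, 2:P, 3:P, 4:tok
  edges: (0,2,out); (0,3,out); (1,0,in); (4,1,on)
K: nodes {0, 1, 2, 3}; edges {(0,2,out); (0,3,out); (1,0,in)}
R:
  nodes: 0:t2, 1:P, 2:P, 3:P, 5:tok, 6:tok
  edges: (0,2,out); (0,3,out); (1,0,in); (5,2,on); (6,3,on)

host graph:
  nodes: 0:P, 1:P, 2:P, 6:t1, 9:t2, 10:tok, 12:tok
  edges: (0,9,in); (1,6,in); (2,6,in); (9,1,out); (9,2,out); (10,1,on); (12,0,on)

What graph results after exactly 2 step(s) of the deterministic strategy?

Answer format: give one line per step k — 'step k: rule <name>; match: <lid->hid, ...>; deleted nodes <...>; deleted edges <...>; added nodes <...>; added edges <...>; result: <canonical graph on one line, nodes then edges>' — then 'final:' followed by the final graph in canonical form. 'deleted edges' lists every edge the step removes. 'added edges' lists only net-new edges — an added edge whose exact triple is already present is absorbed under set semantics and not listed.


step 1: rule r2; match: 0->9, 1->0, 2->1, 3->2, 4->12; deleted nodes 12; deleted edges (12,0,on); added nodes 13, 14; added edges (13,1,on); (14,2,on); result: nodes: 0:P, 1:P, 2:P, 6:t1, 9:t2, 10:tok, 13:tok, 14:tok edges: (0,9,in); (1,6,in); (2,6,in); (9,1,out); (9,2,out); (10,1,on); (13,1,on); (14,2,on)
step 2: rule r1; match: 0->6, 1->1, 2->2, 3->10, 4->14; deleted nodes 10, 14; deleted edges (10,1,on); (14,2,on); added nodes (none); added edges (none); result: nodes: 0:P, 1:P, 2:P, 6:t1, 9:t2, 13:tok edges: (0,9,in); (1,6,in); (2,6,in); (9,1,out); (9,2,out); (13,1,on)
final:
nodes: 0:P, 1:P, 2:P, 6:t1, 9:t2, 13:tok
edges: (0,9,in); (1,6,in); (2,6,in); (9,1,out); (9,2,out); (13,1,on)


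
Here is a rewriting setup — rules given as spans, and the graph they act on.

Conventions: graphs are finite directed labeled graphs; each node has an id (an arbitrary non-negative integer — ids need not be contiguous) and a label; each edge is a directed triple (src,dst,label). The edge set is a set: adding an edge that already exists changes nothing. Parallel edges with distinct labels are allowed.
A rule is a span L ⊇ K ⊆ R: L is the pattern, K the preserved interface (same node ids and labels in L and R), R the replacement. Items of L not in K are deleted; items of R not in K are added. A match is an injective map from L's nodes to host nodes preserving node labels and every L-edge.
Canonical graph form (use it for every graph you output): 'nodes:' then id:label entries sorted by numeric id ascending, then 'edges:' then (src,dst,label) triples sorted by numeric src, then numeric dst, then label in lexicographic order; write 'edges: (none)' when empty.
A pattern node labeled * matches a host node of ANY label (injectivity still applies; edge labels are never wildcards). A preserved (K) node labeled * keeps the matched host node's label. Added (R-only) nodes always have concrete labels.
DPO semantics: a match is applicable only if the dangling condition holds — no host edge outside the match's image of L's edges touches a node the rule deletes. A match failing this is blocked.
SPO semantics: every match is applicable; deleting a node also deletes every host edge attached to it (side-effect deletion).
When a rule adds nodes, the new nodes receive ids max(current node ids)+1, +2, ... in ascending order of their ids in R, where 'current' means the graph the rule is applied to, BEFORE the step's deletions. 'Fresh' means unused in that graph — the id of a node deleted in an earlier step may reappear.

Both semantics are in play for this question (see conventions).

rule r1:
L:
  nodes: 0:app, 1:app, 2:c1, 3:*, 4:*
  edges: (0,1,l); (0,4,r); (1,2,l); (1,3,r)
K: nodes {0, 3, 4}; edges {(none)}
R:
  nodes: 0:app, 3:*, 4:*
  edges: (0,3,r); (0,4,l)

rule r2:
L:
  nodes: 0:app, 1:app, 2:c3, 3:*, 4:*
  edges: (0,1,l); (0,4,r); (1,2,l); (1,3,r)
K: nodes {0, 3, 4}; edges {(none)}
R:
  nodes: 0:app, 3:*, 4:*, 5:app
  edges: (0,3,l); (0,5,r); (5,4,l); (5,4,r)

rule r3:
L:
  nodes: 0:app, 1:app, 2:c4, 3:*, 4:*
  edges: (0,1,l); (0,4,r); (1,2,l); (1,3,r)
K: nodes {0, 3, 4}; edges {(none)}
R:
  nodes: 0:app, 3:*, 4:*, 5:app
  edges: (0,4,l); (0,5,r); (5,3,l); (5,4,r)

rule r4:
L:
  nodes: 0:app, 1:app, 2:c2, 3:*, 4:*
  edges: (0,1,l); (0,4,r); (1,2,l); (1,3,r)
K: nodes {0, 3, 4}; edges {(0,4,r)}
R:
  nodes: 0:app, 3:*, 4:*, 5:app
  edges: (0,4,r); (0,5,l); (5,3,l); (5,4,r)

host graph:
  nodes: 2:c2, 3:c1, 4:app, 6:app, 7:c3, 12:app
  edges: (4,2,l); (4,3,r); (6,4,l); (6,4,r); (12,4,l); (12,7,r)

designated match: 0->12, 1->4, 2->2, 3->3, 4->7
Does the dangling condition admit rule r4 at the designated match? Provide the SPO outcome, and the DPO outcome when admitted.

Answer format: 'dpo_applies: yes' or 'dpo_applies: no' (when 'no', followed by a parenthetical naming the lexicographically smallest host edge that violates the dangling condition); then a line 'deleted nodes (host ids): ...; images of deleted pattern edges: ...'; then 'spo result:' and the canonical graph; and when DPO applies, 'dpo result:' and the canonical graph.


dpo_applies: no
(the rule deletes node 4, which keeps host edge (6,4,l) outside the match image — the dangling condition fails, DPO blocks; SPO proceeds and side-deletes such edges)
deleted nodes (host ids): 2, 4; images of deleted pattern edges: (4,2,l); (4,3,r); (12,4,l)
spo result:
nodes: 3:c1, 6:app, 7:c3, 12:app, 13:app
edges: (12,7,r); (12,13,l); (13,3,l); (13,7,r)


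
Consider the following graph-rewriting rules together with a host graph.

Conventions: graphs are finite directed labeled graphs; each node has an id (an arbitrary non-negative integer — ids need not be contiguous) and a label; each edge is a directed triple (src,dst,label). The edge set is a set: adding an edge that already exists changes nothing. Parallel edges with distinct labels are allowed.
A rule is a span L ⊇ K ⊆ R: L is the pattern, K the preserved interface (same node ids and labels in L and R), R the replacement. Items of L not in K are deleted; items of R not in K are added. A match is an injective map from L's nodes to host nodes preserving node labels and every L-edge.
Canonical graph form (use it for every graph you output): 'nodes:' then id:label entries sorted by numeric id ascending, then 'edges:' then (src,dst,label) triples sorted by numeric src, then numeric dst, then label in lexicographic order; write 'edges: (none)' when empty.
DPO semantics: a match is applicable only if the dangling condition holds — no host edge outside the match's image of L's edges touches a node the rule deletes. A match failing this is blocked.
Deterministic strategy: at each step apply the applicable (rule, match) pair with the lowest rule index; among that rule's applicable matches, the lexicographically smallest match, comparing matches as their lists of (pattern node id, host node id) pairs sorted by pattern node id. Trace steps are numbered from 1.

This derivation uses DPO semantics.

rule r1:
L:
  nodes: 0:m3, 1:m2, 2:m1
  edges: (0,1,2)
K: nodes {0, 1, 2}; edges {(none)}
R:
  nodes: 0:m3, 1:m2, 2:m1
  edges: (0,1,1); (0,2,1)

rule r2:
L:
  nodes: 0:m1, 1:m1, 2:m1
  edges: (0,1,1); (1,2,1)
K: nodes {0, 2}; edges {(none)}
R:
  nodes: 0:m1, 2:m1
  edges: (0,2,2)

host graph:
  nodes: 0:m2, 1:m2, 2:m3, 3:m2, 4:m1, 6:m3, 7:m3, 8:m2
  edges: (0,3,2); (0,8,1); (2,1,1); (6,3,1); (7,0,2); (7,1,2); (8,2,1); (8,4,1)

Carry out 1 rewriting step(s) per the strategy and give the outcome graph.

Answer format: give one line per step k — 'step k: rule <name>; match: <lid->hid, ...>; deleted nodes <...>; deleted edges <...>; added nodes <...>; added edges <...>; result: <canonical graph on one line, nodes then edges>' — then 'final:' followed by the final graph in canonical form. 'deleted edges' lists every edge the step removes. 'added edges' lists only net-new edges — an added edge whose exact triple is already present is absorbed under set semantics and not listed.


step 1: rule r1; match: 0->7, 1->0, 2->4; deleted nodes (none); deleted edges (7,0,2); added nodes (none); added edges (7,0,1); (7,4,1); result: nodes: 0:m2, 1:m2, 2:m3, 3:m2, 4:m1, 6:m3, 7:m3, 8:m2 edges: (0,3,2); (0,8,1); (2,1,1); (6,3,1); (7,0,1); (7,1,2); (7,4,1); (8,2,1); (8,4,1)
final:
nodes: 0:m2, 1:m2, 2:m3, 3:m2, 4:m1, 6:m3, 7:m3, 8:m2
edges: (0,3,2); (0,8,1); (2,1,1); (6,3,1); (7,0,1); (7,1,2); (7,4,1); (8,2,1); (8,4,1)


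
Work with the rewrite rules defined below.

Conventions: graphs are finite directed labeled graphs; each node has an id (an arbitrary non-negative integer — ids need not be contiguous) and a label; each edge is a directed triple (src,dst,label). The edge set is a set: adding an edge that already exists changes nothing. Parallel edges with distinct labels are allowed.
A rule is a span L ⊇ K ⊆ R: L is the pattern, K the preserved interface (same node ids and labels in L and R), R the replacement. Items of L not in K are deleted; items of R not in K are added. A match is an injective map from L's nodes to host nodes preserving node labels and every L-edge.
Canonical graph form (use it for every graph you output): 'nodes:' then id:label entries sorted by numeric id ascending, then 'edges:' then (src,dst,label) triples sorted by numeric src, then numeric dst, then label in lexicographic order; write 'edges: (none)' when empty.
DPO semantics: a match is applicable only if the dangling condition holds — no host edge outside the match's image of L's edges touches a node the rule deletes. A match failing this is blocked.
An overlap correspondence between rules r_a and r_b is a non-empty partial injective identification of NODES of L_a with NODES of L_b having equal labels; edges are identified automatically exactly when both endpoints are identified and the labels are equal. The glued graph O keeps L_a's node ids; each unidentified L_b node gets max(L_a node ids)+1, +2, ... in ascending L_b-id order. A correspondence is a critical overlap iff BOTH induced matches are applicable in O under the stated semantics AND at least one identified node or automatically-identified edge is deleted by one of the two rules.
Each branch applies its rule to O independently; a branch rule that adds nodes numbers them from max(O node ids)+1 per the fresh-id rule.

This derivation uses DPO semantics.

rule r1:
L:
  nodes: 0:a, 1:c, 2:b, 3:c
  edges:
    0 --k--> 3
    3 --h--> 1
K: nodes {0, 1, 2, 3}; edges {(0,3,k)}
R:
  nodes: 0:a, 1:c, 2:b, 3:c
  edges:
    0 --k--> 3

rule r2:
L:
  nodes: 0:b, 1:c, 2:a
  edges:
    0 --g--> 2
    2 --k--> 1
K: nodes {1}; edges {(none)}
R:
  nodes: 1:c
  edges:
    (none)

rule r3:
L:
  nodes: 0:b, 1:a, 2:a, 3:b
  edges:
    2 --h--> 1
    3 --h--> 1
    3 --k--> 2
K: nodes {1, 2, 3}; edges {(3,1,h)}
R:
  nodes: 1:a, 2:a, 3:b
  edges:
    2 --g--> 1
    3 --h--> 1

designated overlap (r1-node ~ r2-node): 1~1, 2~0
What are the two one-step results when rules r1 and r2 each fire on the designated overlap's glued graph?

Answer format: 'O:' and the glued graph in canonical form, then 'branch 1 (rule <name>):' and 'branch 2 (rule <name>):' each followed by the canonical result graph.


O:
nodes: 0:a, 1:c, 2:b, 3:c, 4:a
edges: (0,3,k); (2,4,g); (3,1,h); (4,1,k)
branch 1 (rule r1):
nodes: 0:a, 1:c, 2:b, 3:c, 4:a
edges: (0,3,k); (2,4,g); (4,1,k)
branch 2 (rule r2):
nodes: 0:a, 1:c, 3:c
edges: (0,3,k); (3,1,h)
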